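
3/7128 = 1/2376 = 0.00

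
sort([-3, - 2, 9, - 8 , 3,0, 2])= [ - 8, - 3,-2, 0,2,3,9 ]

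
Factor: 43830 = 2^1*3^2*5^1*487^1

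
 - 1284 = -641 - 643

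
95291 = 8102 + 87189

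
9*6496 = 58464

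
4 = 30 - 26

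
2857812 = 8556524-5698712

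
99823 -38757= 61066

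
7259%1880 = 1619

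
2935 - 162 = 2773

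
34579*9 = 311211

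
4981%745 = 511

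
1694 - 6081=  -4387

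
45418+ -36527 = 8891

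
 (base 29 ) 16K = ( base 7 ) 3006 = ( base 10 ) 1035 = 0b10000001011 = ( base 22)231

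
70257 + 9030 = 79287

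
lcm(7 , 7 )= 7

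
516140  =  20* 25807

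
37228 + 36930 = 74158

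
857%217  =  206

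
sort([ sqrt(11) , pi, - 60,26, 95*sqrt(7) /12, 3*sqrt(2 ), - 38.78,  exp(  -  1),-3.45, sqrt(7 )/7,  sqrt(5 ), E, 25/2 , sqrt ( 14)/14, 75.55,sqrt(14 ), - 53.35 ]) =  [ - 60, - 53.35, - 38.78 , - 3.45, sqrt(14)/14 , exp( - 1),sqrt( 7)/7, sqrt ( 5) , E,pi, sqrt(11), sqrt( 14), 3*sqrt(2 ),25/2,  95 * sqrt( 7 ) /12, 26, 75.55 ]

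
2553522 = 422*6051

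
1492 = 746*2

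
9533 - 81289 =- 71756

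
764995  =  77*9935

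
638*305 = 194590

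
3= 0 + 3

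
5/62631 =5/62631 = 0.00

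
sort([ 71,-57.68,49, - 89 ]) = [ - 89, - 57.68,49, 71]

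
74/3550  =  37/1775 = 0.02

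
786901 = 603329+183572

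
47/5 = 9+2/5= 9.40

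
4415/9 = 4415/9  =  490.56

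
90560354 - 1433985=89126369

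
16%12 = 4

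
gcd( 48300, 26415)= 15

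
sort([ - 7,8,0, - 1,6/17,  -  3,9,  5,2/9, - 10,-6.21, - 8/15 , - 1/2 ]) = [- 10, -7 ,-6.21 , - 3,-1,  -  8/15,-1/2,0,  2/9, 6/17, 5, 8,9] 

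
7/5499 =7/5499 = 0.00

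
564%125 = 64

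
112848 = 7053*16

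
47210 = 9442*5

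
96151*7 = 673057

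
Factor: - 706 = - 2^1 * 353^1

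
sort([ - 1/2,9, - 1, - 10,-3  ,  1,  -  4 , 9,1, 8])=[-10, - 4, - 3, -1, - 1/2, 1,  1,8 , 9,9]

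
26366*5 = 131830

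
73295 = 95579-22284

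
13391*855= 11449305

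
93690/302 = 310 + 35/151 = 310.23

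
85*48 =4080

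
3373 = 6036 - 2663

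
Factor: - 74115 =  - 3^5*5^1*61^1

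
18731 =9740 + 8991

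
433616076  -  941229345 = -507613269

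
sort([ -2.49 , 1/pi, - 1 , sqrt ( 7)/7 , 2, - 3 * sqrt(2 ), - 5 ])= [ - 5 , - 3*sqrt( 2 ), - 2.49, - 1, 1/pi, sqrt (7)/7, 2] 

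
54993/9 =18331/3 = 6110.33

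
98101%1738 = 773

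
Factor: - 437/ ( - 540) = 2^( - 2) * 3^( - 3)*5^( - 1)  *  19^1*23^1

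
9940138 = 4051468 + 5888670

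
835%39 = 16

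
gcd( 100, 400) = 100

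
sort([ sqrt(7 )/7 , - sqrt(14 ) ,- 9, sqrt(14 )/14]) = [ - 9, - sqrt(14 ) , sqrt( 14) /14, sqrt( 7 )/7] 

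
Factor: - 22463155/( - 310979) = 5^1 * 11^1 *13^1*89^1 * 101^ ( -1)*353^1 * 3079^( - 1) 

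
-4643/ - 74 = 4643/74= 62.74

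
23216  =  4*5804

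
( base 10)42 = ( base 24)1i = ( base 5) 132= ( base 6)110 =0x2a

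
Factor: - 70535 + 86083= 15548 = 2^2 * 13^2*23^1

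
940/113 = 8 +36/113 = 8.32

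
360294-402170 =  - 41876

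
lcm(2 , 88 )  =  88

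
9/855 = 1/95  =  0.01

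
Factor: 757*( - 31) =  - 31^1*757^1= - 23467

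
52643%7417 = 724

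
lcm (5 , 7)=35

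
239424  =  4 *59856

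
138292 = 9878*14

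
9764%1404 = 1340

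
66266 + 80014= 146280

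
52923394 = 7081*7474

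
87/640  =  87/640  =  0.14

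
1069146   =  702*1523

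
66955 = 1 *66955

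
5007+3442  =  8449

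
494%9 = 8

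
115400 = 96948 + 18452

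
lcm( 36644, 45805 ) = 183220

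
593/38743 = 593/38743 =0.02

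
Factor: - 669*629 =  - 420801 = - 3^1*17^1*37^1*223^1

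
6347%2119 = 2109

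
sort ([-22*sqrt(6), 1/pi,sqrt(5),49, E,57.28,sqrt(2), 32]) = [ - 22*sqrt(6 ), 1/pi , sqrt(2),  sqrt(5),E,32, 49, 57.28]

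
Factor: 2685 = 3^1*5^1*179^1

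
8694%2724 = 522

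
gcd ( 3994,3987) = 1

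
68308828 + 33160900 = 101469728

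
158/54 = 79/27 = 2.93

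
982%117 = 46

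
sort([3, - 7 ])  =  [ - 7, 3]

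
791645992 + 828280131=1619926123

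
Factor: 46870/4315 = 9374/863 = 2^1 * 43^1*109^1*863^( - 1 ) 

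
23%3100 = 23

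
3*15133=45399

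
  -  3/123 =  - 1/41 = -0.02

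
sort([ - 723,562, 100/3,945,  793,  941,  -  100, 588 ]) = [ - 723, - 100, 100/3,562, 588, 793, 941, 945]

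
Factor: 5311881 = 3^2*31^1*79^1*241^1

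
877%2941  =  877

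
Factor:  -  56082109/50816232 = - 2^(-3 )*3^ ( - 2) * 53^1 * 705781^(-1)*1058153^1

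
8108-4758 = 3350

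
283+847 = 1130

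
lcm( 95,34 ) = 3230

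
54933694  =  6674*8231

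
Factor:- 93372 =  - 2^2*3^1*31^1*251^1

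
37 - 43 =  - 6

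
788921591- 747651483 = 41270108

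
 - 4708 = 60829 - 65537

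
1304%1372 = 1304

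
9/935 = 9/935  =  0.01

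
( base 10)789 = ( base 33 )NU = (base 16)315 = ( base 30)Q9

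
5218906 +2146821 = 7365727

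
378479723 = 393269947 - 14790224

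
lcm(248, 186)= 744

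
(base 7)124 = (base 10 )67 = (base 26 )2f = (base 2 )1000011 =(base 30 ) 27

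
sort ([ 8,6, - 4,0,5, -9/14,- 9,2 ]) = [ - 9, -4, - 9/14, 0,2 , 5,6,8 ]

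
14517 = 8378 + 6139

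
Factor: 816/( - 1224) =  - 2/3 = - 2^1*3^( - 1) 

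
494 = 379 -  - 115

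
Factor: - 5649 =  - 3^1* 7^1 * 269^1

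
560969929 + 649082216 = 1210052145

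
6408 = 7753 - 1345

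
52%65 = 52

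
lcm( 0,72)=0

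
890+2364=3254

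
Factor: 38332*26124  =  2^4*3^1*7^2*37^2*311^1  =  1001385168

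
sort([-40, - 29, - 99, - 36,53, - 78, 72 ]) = [-99,-78 ,- 40, -36,  -  29,53,72 ]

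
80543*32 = 2577376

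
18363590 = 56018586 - 37654996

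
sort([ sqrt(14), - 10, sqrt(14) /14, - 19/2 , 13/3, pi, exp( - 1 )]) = [ - 10, - 19/2, sqrt( 14 )/14, exp(-1), pi, sqrt( 14 ), 13/3] 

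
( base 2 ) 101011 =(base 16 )2B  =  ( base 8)53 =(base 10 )43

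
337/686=337/686=0.49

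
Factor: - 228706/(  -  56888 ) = 114353/28444 = 2^( -2 ) * 13^( - 1 ) * 173^1*547^( - 1 )* 661^1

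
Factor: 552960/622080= 8/9 = 2^3*3^ (  -  2)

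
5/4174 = 5/4174 = 0.00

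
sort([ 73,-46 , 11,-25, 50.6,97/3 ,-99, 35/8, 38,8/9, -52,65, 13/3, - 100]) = [-100, - 99,  -  52 ,  -  46,  -  25,8/9, 13/3, 35/8,11,97/3, 38,50.6, 65, 73 ] 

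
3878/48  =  1939/24  =  80.79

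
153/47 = 3+12/47 =3.26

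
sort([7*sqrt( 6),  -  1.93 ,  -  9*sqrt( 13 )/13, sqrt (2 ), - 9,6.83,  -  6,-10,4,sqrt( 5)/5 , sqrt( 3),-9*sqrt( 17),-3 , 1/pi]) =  [-9*sqrt( 17), - 10,-9, - 6,-3, - 9*sqrt( 13 )/13,-1.93, 1/pi,sqrt( 5)/5,sqrt(2 ),sqrt(3), 4,6.83,7*sqrt( 6 ) ] 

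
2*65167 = 130334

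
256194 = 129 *1986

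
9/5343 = 3/1781 = 0.00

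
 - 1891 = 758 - 2649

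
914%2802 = 914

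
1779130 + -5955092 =-4175962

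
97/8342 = 1/86 = 0.01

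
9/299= 9/299 = 0.03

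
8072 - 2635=5437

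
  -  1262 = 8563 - 9825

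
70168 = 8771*8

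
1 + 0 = 1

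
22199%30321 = 22199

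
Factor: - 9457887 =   -  3^1*643^1*4903^1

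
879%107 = 23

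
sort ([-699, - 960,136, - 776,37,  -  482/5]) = [ - 960, - 776, - 699, - 482/5,37, 136]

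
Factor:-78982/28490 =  - 39491/14245= - 5^(-1)*7^(-1)*11^(-1)*17^1*23^1*37^(- 1)*101^1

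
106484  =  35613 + 70871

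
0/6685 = 0= 0.00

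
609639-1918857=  - 1309218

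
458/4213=458/4213 = 0.11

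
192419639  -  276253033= -83833394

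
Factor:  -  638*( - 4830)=2^2*3^1*5^1*7^1*11^1*23^1*29^1 =3081540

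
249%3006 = 249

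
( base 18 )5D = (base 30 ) 3d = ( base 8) 147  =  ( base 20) 53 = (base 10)103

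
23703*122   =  2891766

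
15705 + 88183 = 103888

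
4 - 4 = 0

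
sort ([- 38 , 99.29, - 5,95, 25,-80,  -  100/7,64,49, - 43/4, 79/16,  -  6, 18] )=[ - 80, - 38, - 100/7, - 43/4,  -  6, - 5, 79/16,18, 25,49,64,95,99.29]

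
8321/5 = 8321/5 =1664.20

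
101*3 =303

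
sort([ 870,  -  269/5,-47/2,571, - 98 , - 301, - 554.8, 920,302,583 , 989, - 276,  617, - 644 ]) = [-644,- 554.8,-301 ,-276 , - 98, - 269/5 , - 47/2, 302,  571, 583,617, 870,920, 989 ] 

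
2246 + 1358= 3604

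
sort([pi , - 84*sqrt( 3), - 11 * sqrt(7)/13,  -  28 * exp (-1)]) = [ - 84*sqrt( 3 ),  -  28*exp( - 1), - 11*sqrt ( 7)/13,pi]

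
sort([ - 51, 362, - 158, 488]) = [ - 158, -51, 362, 488]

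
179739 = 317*567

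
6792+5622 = 12414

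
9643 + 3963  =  13606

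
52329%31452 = 20877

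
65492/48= 16373/12= 1364.42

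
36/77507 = 36/77507 = 0.00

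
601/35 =17+6/35 = 17.17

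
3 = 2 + 1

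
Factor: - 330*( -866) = 2^2 * 3^1*5^1*11^1*433^1 = 285780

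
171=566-395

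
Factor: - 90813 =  - 3^1*30271^1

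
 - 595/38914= - 1 + 38319/38914  =  - 0.02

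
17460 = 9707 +7753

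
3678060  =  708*5195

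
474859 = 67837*7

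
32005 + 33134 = 65139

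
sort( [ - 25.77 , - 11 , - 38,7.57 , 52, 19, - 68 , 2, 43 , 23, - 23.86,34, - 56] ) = [ - 68,-56, - 38,  -  25.77 , - 23.86,-11, 2, 7.57, 19,  23, 34, 43,52 ] 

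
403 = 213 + 190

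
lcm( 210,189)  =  1890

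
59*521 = 30739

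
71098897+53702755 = 124801652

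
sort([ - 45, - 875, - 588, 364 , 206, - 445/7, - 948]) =[ - 948, - 875, -588 ,-445/7, - 45,  206, 364]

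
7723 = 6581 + 1142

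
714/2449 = 714/2449= 0.29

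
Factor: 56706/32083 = 2^1*3^1 * 13^1 * 727^1 * 32083^(-1)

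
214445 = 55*3899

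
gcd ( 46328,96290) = 2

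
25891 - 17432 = 8459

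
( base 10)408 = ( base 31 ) D5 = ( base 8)630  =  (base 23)HH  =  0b110011000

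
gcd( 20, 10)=10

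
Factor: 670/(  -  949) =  - 2^1 * 5^1*13^(-1)*67^1*73^ (-1) 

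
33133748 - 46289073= - 13155325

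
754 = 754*1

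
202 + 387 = 589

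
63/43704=7/4856 = 0.00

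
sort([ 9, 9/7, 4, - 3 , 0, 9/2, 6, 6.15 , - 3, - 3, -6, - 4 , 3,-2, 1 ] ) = [ - 6 ,  -  4, - 3, - 3, -3, - 2, 0,1, 9/7, 3 , 4,9/2, 6, 6.15 , 9 ] 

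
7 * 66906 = 468342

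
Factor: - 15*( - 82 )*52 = 2^3*3^1 * 5^1*13^1*41^1 = 63960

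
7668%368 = 308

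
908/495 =908/495 = 1.83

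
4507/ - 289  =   - 16 + 117/289 = - 15.60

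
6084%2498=1088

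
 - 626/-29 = 21 + 17/29= 21.59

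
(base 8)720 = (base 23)K4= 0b111010000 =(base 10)464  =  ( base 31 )EU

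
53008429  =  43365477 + 9642952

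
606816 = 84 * 7224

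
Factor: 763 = 7^1*109^1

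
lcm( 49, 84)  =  588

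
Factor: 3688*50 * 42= 2^5*3^1*5^2*7^1*461^1=7744800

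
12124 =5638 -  - 6486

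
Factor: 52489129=7^1*11^1*681677^1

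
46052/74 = 23026/37 = 622.32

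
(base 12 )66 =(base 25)33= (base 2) 1001110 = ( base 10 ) 78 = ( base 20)3I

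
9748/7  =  9748/7 = 1392.57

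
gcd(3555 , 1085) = 5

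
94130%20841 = 10766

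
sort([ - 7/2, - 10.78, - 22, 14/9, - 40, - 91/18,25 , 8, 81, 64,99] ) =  [ - 40,-22, - 10.78, - 91/18, - 7/2,14/9, 8,25, 64, 81,99]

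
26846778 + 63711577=90558355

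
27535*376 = 10353160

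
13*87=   1131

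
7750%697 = 83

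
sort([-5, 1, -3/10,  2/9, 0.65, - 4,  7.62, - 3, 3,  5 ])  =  [ - 5, - 4 , - 3, - 3/10, 2/9, 0.65, 1,  3, 5, 7.62 ]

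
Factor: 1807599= 3^1*29^1* 79^1*263^1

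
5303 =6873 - 1570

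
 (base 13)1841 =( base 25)5j2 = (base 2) 111000010010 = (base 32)3gi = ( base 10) 3602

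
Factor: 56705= 5^1*11^1*1031^1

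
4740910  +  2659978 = 7400888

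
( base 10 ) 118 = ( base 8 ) 166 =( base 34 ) 3g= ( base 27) 4a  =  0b1110110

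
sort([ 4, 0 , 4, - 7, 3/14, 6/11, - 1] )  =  [ - 7,-1, 0, 3/14,6/11 , 4,4]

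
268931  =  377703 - 108772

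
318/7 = 318/7 = 45.43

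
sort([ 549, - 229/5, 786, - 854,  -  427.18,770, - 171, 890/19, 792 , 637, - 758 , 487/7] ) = [ - 854, - 758, - 427.18  , - 171, - 229/5, 890/19,487/7, 549, 637,770, 786, 792] 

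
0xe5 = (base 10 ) 229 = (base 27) 8d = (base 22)a9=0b11100101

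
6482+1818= 8300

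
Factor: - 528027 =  -3^1*37^1 * 67^1*71^1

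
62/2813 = 62/2813= 0.02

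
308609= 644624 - 336015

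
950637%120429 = 107634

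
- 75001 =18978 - 93979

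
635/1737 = 635/1737=0.37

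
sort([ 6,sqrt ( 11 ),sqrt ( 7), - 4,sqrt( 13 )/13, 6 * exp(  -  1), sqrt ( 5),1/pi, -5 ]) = [ -5, - 4,sqrt(13) /13,1/pi, 6* exp ( - 1 ),sqrt(5 ),  sqrt( 7 ),sqrt( 11 ),  6]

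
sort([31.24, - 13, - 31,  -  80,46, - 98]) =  [ - 98, -80, - 31, - 13, 31.24,  46]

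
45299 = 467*97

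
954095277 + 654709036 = 1608804313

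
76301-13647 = 62654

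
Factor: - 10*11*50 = -5500 = - 2^2*5^3*11^1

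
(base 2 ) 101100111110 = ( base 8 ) 5476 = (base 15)CBD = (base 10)2878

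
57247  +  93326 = 150573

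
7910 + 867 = 8777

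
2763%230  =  3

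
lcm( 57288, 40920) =286440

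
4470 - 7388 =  - 2918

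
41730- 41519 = 211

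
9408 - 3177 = 6231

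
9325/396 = 9325/396 = 23.55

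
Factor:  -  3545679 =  - 3^1*1181893^1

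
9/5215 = 9/5215= 0.00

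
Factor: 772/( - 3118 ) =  - 386/1559 = - 2^1*193^1 * 1559^( - 1)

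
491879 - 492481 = - 602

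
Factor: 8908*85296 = 2^6 * 3^1 * 17^1 * 131^1*1777^1 = 759816768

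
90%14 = 6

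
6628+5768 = 12396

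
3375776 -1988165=1387611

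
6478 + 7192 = 13670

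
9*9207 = 82863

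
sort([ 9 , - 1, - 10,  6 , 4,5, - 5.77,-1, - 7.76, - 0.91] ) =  [ - 10, - 7.76,  -  5.77 , -1,-1, - 0.91,4 , 5,  6,9 ] 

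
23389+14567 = 37956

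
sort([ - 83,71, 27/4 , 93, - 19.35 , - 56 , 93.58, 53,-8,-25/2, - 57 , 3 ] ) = [ - 83 ,  -  57 , - 56, - 19.35, -25/2, - 8, 3,27/4,53,71,93,93.58 ]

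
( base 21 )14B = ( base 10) 536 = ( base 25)LB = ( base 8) 1030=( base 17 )1e9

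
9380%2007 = 1352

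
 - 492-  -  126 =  - 366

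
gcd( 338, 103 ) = 1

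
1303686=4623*282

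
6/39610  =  3/19805 =0.00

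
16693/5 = 16693/5 = 3338.60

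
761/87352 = 761/87352 = 0.01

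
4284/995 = 4284/995 = 4.31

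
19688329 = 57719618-38031289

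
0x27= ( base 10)39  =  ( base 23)1g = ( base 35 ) 14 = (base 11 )36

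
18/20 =9/10 = 0.90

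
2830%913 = 91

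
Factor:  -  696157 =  - 7^1 * 11^1 * 9041^1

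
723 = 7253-6530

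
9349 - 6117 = 3232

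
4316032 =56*77072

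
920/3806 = 460/1903 = 0.24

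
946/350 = 2+123/175  =  2.70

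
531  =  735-204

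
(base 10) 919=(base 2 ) 1110010111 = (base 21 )21g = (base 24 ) 1e7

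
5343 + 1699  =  7042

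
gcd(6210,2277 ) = 207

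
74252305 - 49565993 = 24686312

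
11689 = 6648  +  5041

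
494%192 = 110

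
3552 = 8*444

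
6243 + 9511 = 15754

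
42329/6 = 7054 + 5/6=7054.83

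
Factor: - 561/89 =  - 3^1*11^1*17^1*89^(  -  1)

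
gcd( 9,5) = 1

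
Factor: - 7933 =-7933^1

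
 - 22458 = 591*( - 38)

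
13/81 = 13/81 = 0.16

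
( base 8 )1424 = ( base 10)788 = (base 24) 18k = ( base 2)1100010100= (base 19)239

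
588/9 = 65 + 1/3  =  65.33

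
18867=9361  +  9506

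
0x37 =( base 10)55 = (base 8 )67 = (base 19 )2H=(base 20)2F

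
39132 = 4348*9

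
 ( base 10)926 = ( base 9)1238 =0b1110011110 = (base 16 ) 39e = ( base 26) 19g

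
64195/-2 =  - 64195/2 =- 32097.50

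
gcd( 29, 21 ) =1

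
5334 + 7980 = 13314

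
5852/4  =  1463 = 1463.00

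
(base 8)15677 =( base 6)52515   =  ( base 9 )10662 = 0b1101110111111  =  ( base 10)7103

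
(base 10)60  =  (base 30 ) 20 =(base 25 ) 2A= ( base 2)111100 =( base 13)48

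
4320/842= 5 + 55/421 = 5.13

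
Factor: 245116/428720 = 263/460=2^( - 2) * 5^( - 1) * 23^(- 1) * 263^1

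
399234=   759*526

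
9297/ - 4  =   - 2325 + 3/4 = -  2324.25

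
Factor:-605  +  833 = 228 = 2^2*3^1*19^1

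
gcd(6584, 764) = 4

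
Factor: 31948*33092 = 2^4*7^2*163^1*8273^1 = 1057223216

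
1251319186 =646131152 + 605188034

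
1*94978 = 94978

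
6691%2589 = 1513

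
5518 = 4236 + 1282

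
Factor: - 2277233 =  - 7^1*325319^1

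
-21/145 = -1 + 124/145 = - 0.14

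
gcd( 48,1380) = 12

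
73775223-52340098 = 21435125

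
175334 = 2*87667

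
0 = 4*0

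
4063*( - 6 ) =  - 24378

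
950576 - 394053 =556523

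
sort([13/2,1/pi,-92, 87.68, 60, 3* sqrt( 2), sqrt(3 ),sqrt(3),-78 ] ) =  [ - 92, - 78, 1/pi , sqrt(3),sqrt(3 ), 3*sqrt(2),13/2,60 , 87.68 ]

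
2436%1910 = 526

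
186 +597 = 783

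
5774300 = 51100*113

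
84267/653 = 129  +  30/653 = 129.05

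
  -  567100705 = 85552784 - 652653489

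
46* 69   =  3174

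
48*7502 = 360096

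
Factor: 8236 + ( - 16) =2^2*3^1*5^1*137^1  =  8220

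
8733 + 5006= 13739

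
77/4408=77/4408  =  0.02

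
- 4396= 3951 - 8347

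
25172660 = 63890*394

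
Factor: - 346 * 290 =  - 2^2 * 5^1 * 29^1*173^1 = - 100340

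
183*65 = 11895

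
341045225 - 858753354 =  - 517708129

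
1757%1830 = 1757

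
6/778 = 3/389= 0.01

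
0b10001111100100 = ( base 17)1ED8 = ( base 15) 2AC8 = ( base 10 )9188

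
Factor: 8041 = 11^1 * 17^1*43^1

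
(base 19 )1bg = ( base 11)493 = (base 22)14e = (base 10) 586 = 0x24A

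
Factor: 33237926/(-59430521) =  -2^1*17^ ( - 1 ) * 101^(  -  1)*829^1 * 20047^1*34613^(  -  1 )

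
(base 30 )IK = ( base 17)1fg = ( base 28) k0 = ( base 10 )560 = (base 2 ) 1000110000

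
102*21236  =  2166072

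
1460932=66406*22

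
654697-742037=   -  87340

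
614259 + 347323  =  961582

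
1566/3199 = 1566/3199 = 0.49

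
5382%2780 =2602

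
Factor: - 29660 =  - 2^2*5^1*1483^1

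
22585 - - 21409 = 43994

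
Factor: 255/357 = 5/7  =  5^1*7^( - 1 ) 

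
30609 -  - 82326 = 112935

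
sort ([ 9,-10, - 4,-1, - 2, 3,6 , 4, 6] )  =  [- 10,  -  4, - 2,-1, 3  ,  4, 6, 6 , 9]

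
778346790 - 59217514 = 719129276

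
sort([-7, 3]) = [ - 7, 3 ]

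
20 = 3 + 17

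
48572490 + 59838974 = 108411464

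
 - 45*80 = - 3600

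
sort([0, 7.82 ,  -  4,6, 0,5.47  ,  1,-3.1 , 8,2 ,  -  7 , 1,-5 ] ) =[ - 7, - 5, - 4,-3.1 , 0 , 0,1,1,  2, 5.47,  6,7.82,8 ] 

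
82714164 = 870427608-787713444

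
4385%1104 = 1073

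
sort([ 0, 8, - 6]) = [ - 6,0,8 ] 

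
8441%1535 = 766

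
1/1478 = 1/1478= 0.00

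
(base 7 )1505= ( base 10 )593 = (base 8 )1121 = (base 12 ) 415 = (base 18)1EH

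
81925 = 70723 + 11202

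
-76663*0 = 0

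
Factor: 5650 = 2^1*5^2*113^1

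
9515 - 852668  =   - 843153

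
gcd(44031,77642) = 1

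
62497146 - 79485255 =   -  16988109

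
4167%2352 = 1815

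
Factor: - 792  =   - 2^3* 3^2*  11^1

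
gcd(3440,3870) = 430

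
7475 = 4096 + 3379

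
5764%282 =124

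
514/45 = 514/45 =11.42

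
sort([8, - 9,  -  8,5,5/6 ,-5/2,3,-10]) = [-10,-9,-8, -5/2,5/6,3,5,8] 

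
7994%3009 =1976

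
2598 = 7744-5146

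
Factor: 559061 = 23^1*109^1*223^1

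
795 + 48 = 843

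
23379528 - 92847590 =  -  69468062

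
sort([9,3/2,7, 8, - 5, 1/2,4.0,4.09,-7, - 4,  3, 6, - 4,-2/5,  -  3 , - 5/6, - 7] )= [ - 7,  -  7, - 5,-4,-4, - 3, - 5/6, - 2/5,1/2,3/2,  3, 4.0,4.09,6,  7 , 8, 9] 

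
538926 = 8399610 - 7860684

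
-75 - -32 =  - 43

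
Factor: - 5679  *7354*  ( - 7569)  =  2^1*3^4*29^2*631^1*3677^1 =316106917254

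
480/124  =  3  +  27/31= 3.87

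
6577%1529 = 461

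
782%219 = 125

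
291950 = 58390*5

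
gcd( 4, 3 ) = 1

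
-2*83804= -167608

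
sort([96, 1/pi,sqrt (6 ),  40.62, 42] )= [ 1/pi,sqrt( 6),  40.62,42, 96]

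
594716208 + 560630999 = 1155347207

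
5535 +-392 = 5143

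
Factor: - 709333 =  - 331^1*2143^1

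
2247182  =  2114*1063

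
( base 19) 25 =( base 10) 43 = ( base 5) 133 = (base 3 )1121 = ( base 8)53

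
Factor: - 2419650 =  - 2^1*3^2*5^2*19^1*283^1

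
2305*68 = 156740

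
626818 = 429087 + 197731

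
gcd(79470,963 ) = 9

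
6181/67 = 6181/67 = 92.25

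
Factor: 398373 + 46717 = 445090= 2^1*5^1*47^1  *947^1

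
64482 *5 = 322410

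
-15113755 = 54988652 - 70102407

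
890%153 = 125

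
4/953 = 4/953=0.00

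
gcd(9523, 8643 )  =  1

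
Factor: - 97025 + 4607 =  - 92418 = -  2^1 * 3^1* 73^1*211^1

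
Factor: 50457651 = 3^1*29^1 *579973^1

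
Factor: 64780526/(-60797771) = -2^1*37^(  -  1 )*397^( - 1 )*4139^( - 1)*  32390263^1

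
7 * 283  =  1981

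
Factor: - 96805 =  - 5^1 * 19^1* 1019^1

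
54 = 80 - 26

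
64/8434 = 32/4217 = 0.01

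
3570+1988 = 5558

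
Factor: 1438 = 2^1*719^1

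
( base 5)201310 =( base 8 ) 14467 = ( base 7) 24551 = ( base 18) 11GB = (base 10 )6455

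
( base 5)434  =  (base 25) 4j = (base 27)4B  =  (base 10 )119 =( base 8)167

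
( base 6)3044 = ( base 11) 565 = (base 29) n9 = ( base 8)1244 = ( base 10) 676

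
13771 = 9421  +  4350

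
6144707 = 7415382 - 1270675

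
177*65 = 11505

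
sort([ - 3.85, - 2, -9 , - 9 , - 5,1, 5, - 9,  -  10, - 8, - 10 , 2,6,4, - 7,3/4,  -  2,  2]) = [ - 10, - 10, - 9, - 9, - 9, - 8 , - 7, - 5, - 3.85,  -  2, - 2, 3/4,1, 2,2, 4,5, 6]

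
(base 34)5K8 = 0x1944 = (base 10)6468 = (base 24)b5c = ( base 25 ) a8i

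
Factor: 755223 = 3^1*7^1*35963^1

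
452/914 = 226/457 = 0.49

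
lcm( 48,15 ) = 240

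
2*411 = 822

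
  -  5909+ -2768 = - 8677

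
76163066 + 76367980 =152531046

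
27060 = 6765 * 4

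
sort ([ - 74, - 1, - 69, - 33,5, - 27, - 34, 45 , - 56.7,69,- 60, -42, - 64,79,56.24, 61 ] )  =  [ - 74, - 69 ,-64, - 60, - 56.7, - 42, - 34 , - 33, - 27 ,-1,5,45, 56.24,61,  69,79 ]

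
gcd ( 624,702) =78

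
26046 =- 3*(  -  8682)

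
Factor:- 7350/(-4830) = 35/23 = 5^1 * 7^1*23^( - 1)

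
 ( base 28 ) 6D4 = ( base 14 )1bc4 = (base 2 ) 1001111010000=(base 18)fbe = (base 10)5072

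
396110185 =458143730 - 62033545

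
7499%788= 407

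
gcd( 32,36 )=4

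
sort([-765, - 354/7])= [ - 765, -354/7]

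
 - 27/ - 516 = 9/172 = 0.05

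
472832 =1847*256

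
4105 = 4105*1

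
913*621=566973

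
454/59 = 454/59 = 7.69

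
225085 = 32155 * 7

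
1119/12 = 93 + 1/4 =93.25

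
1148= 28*41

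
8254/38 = 217 + 4/19  =  217.21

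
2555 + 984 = 3539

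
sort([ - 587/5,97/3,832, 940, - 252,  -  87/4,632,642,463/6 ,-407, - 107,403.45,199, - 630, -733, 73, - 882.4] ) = [-882.4,  -  733,- 630,  -  407,-252, - 587/5, - 107 , - 87/4,97/3,73, 463/6, 199,403.45, 632,642,832, 940] 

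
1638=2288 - 650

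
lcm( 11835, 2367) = 11835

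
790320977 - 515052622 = 275268355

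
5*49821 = 249105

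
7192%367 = 219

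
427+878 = 1305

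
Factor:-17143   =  -7^1*31^1  *  79^1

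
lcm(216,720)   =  2160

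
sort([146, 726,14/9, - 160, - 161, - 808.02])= [-808.02 , - 161, - 160 , 14/9,146 , 726]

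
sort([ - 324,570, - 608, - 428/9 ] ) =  [ - 608, - 324, - 428/9,570]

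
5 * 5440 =27200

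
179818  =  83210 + 96608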